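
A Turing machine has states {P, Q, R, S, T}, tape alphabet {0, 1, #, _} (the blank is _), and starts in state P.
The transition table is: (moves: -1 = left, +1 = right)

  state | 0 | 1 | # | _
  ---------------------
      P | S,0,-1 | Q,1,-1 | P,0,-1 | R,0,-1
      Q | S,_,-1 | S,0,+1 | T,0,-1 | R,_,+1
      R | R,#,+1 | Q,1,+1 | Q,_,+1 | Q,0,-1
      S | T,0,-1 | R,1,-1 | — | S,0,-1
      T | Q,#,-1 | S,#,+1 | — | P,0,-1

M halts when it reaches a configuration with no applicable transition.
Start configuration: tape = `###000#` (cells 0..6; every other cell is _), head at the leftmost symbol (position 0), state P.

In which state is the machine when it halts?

S

state=P head=0 tape=_____[#]##000#___   (P,#)→(P,0,-1)
state=P head=-1 tape=____[_]0##000#___   (P,_)→(R,0,-1)
state=R head=-2 tape=___[_]00##000#___   (R,_)→(Q,0,-1)
state=Q head=-3 tape=__[_]000##000#___   (Q,_)→(R,_,+1)
state=R head=-2 tape=___[0]00##000#___   (R,0)→(R,#,+1)
state=R head=-1 tape=___#[0]0##000#___   (R,0)→(R,#,+1)
state=R head=0 tape=___##[0]##000#___   (R,0)→(R,#,+1)
state=R head=1 tape=___###[#]#000#___   (R,#)→(Q,_,+1)
state=Q head=2 tape=___###_[#]000#___   (Q,#)→(T,0,-1)
state=T head=1 tape=___###[_]0000#___   (T,_)→(P,0,-1)
state=P head=0 tape=___##[#]00000#___   (P,#)→(P,0,-1)
state=P head=-1 tape=___#[#]000000#___   (P,#)→(P,0,-1)
state=P head=-2 tape=___[#]0000000#___   (P,#)→(P,0,-1)
state=P head=-3 tape=__[_]00000000#___   (P,_)→(R,0,-1)
state=R head=-4 tape=_[_]000000000#___   (R,_)→(Q,0,-1)
state=Q head=-5 tape=[_]0000000000#___   (Q,_)→(R,_,+1)
state=R head=-4 tape=_[0]000000000#___   (R,0)→(R,#,+1)
state=R head=-3 tape=_#[0]00000000#___   (R,0)→(R,#,+1)
state=R head=-2 tape=_##[0]0000000#___   (R,0)→(R,#,+1)
state=R head=-1 tape=_###[0]000000#___   (R,0)→(R,#,+1)
state=R head=0 tape=_####[0]00000#___   (R,0)→(R,#,+1)
state=R head=1 tape=_#####[0]0000#___   (R,0)→(R,#,+1)
state=R head=2 tape=_######[0]000#___   (R,0)→(R,#,+1)
state=R head=3 tape=_#######[0]00#___   (R,0)→(R,#,+1)
state=R head=4 tape=_########[0]0#___   (R,0)→(R,#,+1)
state=R head=5 tape=_#########[0]#___   (R,0)→(R,#,+1)
state=R head=6 tape=_##########[#]___   (R,#)→(Q,_,+1)
state=Q head=7 tape=_##########_[_]__   (Q,_)→(R,_,+1)
state=R head=8 tape=_##########__[_]_   (R,_)→(Q,0,-1)
state=Q head=7 tape=_##########_[_]0_   (Q,_)→(R,_,+1)
state=R head=8 tape=_##########__[0]_   (R,0)→(R,#,+1)
state=R head=9 tape=_##########__#[_]   (R,_)→(Q,0,-1)
state=Q head=8 tape=_##########__[#]0   (Q,#)→(T,0,-1)
state=T head=7 tape=_##########_[_]00   (T,_)→(P,0,-1)
state=P head=6 tape=_##########[_]000   (P,_)→(R,0,-1)
state=R head=5 tape=_#########[#]0000   (R,#)→(Q,_,+1)
state=Q head=6 tape=_#########_[0]000   (Q,0)→(S,_,-1)
state=S head=5 tape=_#########[_]_000   (S,_)→(S,0,-1)
state=S head=4 tape=_########[#]0_000
No transition is defined for (S, #); M halts in state S.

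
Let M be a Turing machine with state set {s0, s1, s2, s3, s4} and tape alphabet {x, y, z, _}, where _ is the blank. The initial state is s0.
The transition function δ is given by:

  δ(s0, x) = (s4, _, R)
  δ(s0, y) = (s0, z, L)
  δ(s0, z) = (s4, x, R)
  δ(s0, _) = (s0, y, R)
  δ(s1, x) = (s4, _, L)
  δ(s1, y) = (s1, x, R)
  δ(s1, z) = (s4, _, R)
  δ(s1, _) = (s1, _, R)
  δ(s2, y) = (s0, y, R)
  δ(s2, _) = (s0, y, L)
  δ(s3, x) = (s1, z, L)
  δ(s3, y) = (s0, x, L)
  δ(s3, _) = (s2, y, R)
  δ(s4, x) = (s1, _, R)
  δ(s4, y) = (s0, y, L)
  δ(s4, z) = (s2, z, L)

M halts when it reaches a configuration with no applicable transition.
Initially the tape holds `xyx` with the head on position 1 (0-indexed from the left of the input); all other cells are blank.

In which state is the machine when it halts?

s0 | __x[y]x   read y → write z, move L, go to s0
s0 | __[x]zx   read x → write _, move R, go to s4
s4 | ___[z]x   read z → write z, move L, go to s2
s2 | __[_]zx   read _ → write y, move L, go to s0
s0 | _[_]yzx   read _ → write y, move R, go to s0
s0 | _y[y]zx   read y → write z, move L, go to s0
s0 | _[y]zzx   read y → write z, move L, go to s0
s0 | [_]zzzx   read _ → write y, move R, go to s0
s0 | y[z]zzx   read z → write x, move R, go to s4
s4 | yx[z]zx   read z → write z, move L, go to s2
s2 | y[x]zzx
No transition is defined for (s2, x); M halts in state s2.

s2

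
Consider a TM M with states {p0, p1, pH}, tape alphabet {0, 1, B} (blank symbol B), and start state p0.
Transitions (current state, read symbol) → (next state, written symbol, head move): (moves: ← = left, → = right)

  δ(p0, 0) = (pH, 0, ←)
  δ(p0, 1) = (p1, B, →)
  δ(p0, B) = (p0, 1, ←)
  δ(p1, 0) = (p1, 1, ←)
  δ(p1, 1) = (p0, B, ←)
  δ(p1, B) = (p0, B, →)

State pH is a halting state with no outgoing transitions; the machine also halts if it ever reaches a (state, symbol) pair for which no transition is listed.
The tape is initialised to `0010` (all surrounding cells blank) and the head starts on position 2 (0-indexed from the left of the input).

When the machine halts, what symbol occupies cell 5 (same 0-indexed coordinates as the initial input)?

1

p0 | 00[1]0BB   read 1 → write B, move →, go to p1
p1 | 00B[0]BB   read 0 → write 1, move ←, go to p1
p1 | 00[B]1BB   read B → write B, move →, go to p0
p0 | 00B[1]BB   read 1 → write B, move →, go to p1
p1 | 00BB[B]B   read B → write B, move →, go to p0
p0 | 00BBB[B]   read B → write 1, move ←, go to p0
p0 | 00BB[B]1   read B → write 1, move ←, go to p0
p0 | 00B[B]11   read B → write 1, move ←, go to p0
p0 | 00[B]111   read B → write 1, move ←, go to p0
p0 | 0[0]1111   read 0 → write 0, move ←, go to pH
pH | [0]01111
Cell 5 holds 1 when M halts.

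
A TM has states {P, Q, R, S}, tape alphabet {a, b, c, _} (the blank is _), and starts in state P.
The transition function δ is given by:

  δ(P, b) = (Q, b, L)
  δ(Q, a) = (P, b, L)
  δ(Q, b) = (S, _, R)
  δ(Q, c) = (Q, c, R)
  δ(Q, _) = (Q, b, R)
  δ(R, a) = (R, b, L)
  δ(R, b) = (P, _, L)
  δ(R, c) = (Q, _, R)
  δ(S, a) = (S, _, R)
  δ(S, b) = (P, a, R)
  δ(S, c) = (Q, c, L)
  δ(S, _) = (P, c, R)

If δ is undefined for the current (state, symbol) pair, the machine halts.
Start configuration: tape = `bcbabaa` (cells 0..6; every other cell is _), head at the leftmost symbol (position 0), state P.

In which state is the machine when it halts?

P

state=P head=0 tape=_[b]cbabaa   (P,b)→(Q,b,L)
state=Q head=-1 tape=[_]bcbabaa   (Q,_)→(Q,b,R)
state=Q head=0 tape=b[b]cbabaa   (Q,b)→(S,_,R)
state=S head=1 tape=b_[c]babaa   (S,c)→(Q,c,L)
state=Q head=0 tape=b[_]cbabaa   (Q,_)→(Q,b,R)
state=Q head=1 tape=bb[c]babaa   (Q,c)→(Q,c,R)
state=Q head=2 tape=bbc[b]abaa   (Q,b)→(S,_,R)
state=S head=3 tape=bbc_[a]baa   (S,a)→(S,_,R)
state=S head=4 tape=bbc__[b]aa   (S,b)→(P,a,R)
state=P head=5 tape=bbc__a[a]a
No transition is defined for (P, a); M halts in state P.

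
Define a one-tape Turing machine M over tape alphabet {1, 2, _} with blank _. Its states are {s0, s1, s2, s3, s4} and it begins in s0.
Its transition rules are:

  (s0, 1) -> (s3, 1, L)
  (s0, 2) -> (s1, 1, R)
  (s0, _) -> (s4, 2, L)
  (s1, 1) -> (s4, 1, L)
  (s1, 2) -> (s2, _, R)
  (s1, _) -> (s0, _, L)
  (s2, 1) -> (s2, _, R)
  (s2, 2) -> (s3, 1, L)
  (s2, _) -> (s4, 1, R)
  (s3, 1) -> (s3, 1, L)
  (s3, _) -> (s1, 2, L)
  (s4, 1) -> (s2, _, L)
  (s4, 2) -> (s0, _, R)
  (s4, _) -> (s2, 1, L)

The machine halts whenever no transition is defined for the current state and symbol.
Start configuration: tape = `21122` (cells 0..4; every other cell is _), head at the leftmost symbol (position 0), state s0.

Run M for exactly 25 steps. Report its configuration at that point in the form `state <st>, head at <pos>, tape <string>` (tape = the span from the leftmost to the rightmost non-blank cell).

state s1, head at -1, tape 21212

s0 | __[2]1122   read 2 → write 1, move R, go to s1
s1 | __1[1]122   read 1 → write 1, move L, go to s4
s4 | __[1]1122   read 1 → write _, move L, go to s2
s2 | _[_]_1122   read _ → write 1, move R, go to s4
s4 | _1[_]1122   read _ → write 1, move L, go to s2
s2 | _[1]11122   read 1 → write _, move R, go to s2
s2 | __[1]1122   read 1 → write _, move R, go to s2
s2 | ___[1]122   read 1 → write _, move R, go to s2
s2 | ____[1]22   read 1 → write _, move R, go to s2
s2 | _____[2]2   read 2 → write 1, move L, go to s3
s3 | ____[_]12   read _ → write 2, move L, go to s1
s1 | ___[_]212   read _ → write _, move L, go to s0
s0 | __[_]_212   read _ → write 2, move L, go to s4
s4 | _[_]2_212   read _ → write 1, move L, go to s2
s2 | [_]12_212   read _ → write 1, move R, go to s4
s4 | 1[1]2_212   read 1 → write _, move L, go to s2
s2 | [1]_2_212   read 1 → write _, move R, go to s2
s2 | _[_]2_212   read _ → write 1, move R, go to s4
s4 | _1[2]_212   read 2 → write _, move R, go to s0
s0 | _1_[_]212   read _ → write 2, move L, go to s4
s4 | _1[_]2212   read _ → write 1, move L, go to s2
s2 | _[1]12212   read 1 → write _, move R, go to s2
s2 | __[1]2212   read 1 → write _, move R, go to s2
s2 | ___[2]212   read 2 → write 1, move L, go to s3
s3 | __[_]1212   read _ → write 2, move L, go to s1
s1 | _[_]21212
After 25 steps: state s1, head at -1, tape 21212.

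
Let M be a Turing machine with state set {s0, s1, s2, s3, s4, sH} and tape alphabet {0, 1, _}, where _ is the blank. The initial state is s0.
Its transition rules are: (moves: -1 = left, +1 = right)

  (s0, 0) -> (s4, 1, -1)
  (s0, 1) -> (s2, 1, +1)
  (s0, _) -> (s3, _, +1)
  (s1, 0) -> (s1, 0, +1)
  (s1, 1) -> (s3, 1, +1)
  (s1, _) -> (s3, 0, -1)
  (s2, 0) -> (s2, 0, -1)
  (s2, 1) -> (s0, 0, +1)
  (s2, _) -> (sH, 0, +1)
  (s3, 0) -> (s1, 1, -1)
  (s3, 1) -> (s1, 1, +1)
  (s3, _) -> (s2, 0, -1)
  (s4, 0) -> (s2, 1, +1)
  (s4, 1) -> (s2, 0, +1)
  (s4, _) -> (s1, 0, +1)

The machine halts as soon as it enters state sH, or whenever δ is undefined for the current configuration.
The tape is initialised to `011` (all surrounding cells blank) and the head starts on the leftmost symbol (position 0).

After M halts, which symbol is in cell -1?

s0 | _[0]11___   read 0 → write 1, move -1, go to s4
s4 | [_]111___   read _ → write 0, move +1, go to s1
s1 | 0[1]11___   read 1 → write 1, move +1, go to s3
s3 | 01[1]1___   read 1 → write 1, move +1, go to s1
s1 | 011[1]___   read 1 → write 1, move +1, go to s3
s3 | 0111[_]__   read _ → write 0, move -1, go to s2
s2 | 011[1]0__   read 1 → write 0, move +1, go to s0
s0 | 0110[0]__   read 0 → write 1, move -1, go to s4
s4 | 011[0]1__   read 0 → write 1, move +1, go to s2
s2 | 0111[1]__   read 1 → write 0, move +1, go to s0
s0 | 01110[_]_   read _ → write _, move +1, go to s3
s3 | 01110_[_]   read _ → write 0, move -1, go to s2
s2 | 01110[_]0   read _ → write 0, move +1, go to sH
sH | 011100[0]
Cell -1 holds 0 when M halts.

0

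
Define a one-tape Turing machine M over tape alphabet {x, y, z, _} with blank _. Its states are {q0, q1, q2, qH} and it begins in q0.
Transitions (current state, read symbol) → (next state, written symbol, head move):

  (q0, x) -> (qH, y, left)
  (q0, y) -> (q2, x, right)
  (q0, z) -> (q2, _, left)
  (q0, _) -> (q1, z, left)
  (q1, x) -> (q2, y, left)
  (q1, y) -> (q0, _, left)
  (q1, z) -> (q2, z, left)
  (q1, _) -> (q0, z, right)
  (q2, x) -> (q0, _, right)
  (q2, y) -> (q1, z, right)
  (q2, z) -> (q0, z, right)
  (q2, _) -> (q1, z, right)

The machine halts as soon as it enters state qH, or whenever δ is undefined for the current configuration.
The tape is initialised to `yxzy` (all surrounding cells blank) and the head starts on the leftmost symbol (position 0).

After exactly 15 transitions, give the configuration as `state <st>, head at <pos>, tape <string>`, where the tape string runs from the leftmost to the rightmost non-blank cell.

state=q0 head=0 tape=[y]xzy___   (q0,y)→(q2,x,right)
state=q2 head=1 tape=x[x]zy___   (q2,x)→(q0,_,right)
state=q0 head=2 tape=x_[z]y___   (q0,z)→(q2,_,left)
state=q2 head=1 tape=x[_]_y___   (q2,_)→(q1,z,right)
state=q1 head=2 tape=xz[_]y___   (q1,_)→(q0,z,right)
state=q0 head=3 tape=xzz[y]___   (q0,y)→(q2,x,right)
state=q2 head=4 tape=xzzx[_]__   (q2,_)→(q1,z,right)
state=q1 head=5 tape=xzzxz[_]_   (q1,_)→(q0,z,right)
state=q0 head=6 tape=xzzxzz[_]   (q0,_)→(q1,z,left)
state=q1 head=5 tape=xzzxz[z]z   (q1,z)→(q2,z,left)
state=q2 head=4 tape=xzzx[z]zz   (q2,z)→(q0,z,right)
state=q0 head=5 tape=xzzxz[z]z   (q0,z)→(q2,_,left)
state=q2 head=4 tape=xzzx[z]_z   (q2,z)→(q0,z,right)
state=q0 head=5 tape=xzzxz[_]z   (q0,_)→(q1,z,left)
state=q1 head=4 tape=xzzx[z]zz   (q1,z)→(q2,z,left)
state=q2 head=3 tape=xzz[x]zzz
After 15 steps: state q2, head at 3, tape xzzxzzz.

state q2, head at 3, tape xzzxzzz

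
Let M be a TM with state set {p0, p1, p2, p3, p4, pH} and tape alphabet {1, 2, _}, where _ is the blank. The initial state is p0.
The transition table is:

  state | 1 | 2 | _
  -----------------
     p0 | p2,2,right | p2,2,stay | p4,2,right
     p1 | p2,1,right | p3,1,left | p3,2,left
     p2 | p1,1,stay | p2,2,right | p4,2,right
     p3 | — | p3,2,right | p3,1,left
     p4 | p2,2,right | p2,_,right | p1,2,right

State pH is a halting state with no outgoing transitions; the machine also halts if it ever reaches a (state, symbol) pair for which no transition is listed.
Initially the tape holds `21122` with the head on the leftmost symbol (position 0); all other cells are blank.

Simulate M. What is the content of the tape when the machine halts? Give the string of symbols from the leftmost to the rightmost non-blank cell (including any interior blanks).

211222221

p0 | [2]1122____   read 2 → write 2, move stay, go to p2
p2 | [2]1122____   read 2 → write 2, move right, go to p2
p2 | 2[1]122____   read 1 → write 1, move stay, go to p1
p1 | 2[1]122____   read 1 → write 1, move right, go to p2
p2 | 21[1]22____   read 1 → write 1, move stay, go to p1
p1 | 21[1]22____   read 1 → write 1, move right, go to p2
p2 | 211[2]2____   read 2 → write 2, move right, go to p2
p2 | 2112[2]____   read 2 → write 2, move right, go to p2
p2 | 21122[_]___   read _ → write 2, move right, go to p4
p4 | 211222[_]__   read _ → write 2, move right, go to p1
p1 | 2112222[_]_   read _ → write 2, move left, go to p3
p3 | 211222[2]2_   read 2 → write 2, move right, go to p3
p3 | 2112222[2]_   read 2 → write 2, move right, go to p3
p3 | 21122222[_]   read _ → write 1, move left, go to p3
p3 | 2112222[2]1   read 2 → write 2, move right, go to p3
p3 | 21122222[1]
The non-blank tape span at halt is 211222221.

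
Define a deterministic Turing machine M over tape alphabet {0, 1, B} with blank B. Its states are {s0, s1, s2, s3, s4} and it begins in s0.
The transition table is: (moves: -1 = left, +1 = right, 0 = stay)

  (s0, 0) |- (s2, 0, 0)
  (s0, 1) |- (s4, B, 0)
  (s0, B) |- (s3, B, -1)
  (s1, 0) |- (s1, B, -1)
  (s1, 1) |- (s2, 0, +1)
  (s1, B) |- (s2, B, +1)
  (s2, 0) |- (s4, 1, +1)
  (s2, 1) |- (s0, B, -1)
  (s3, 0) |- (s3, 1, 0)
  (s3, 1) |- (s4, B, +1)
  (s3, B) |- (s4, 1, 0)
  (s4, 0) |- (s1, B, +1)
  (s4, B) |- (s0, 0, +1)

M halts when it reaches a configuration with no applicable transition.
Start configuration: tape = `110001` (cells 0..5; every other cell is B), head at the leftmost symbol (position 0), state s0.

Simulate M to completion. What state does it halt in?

s2

s0 | [1]10001   read 1 → write B, move 0, go to s4
s4 | [B]10001   read B → write 0, move +1, go to s0
s0 | 0[1]0001   read 1 → write B, move 0, go to s4
s4 | 0[B]0001   read B → write 0, move +1, go to s0
s0 | 00[0]001   read 0 → write 0, move 0, go to s2
s2 | 00[0]001   read 0 → write 1, move +1, go to s4
s4 | 001[0]01   read 0 → write B, move +1, go to s1
s1 | 001B[0]1   read 0 → write B, move -1, go to s1
s1 | 001[B]B1   read B → write B, move +1, go to s2
s2 | 001B[B]1
No transition is defined for (s2, B); M halts in state s2.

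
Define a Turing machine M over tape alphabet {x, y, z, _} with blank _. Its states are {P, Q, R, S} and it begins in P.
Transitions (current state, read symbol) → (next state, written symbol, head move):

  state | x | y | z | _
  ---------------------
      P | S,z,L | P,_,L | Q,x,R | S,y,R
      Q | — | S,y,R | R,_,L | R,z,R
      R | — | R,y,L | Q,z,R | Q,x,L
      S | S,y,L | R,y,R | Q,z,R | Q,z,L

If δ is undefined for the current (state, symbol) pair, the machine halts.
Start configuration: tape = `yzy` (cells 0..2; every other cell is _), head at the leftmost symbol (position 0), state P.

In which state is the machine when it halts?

state=P head=0 tape=_[y]zy___   (P,y)→(P,_,L)
state=P head=-1 tape=[_]_zy___   (P,_)→(S,y,R)
state=S head=0 tape=y[_]zy___   (S,_)→(Q,z,L)
state=Q head=-1 tape=[y]zzy___   (Q,y)→(S,y,R)
state=S head=0 tape=y[z]zy___   (S,z)→(Q,z,R)
state=Q head=1 tape=yz[z]y___   (Q,z)→(R,_,L)
state=R head=0 tape=y[z]_y___   (R,z)→(Q,z,R)
state=Q head=1 tape=yz[_]y___   (Q,_)→(R,z,R)
state=R head=2 tape=yzz[y]___   (R,y)→(R,y,L)
state=R head=1 tape=yz[z]y___   (R,z)→(Q,z,R)
state=Q head=2 tape=yzz[y]___   (Q,y)→(S,y,R)
state=S head=3 tape=yzzy[_]__   (S,_)→(Q,z,L)
state=Q head=2 tape=yzz[y]z__   (Q,y)→(S,y,R)
state=S head=3 tape=yzzy[z]__   (S,z)→(Q,z,R)
state=Q head=4 tape=yzzyz[_]_   (Q,_)→(R,z,R)
state=R head=5 tape=yzzyzz[_]   (R,_)→(Q,x,L)
state=Q head=4 tape=yzzyz[z]x   (Q,z)→(R,_,L)
state=R head=3 tape=yzzy[z]_x   (R,z)→(Q,z,R)
state=Q head=4 tape=yzzyz[_]x   (Q,_)→(R,z,R)
state=R head=5 tape=yzzyzz[x]
No transition is defined for (R, x); M halts in state R.

R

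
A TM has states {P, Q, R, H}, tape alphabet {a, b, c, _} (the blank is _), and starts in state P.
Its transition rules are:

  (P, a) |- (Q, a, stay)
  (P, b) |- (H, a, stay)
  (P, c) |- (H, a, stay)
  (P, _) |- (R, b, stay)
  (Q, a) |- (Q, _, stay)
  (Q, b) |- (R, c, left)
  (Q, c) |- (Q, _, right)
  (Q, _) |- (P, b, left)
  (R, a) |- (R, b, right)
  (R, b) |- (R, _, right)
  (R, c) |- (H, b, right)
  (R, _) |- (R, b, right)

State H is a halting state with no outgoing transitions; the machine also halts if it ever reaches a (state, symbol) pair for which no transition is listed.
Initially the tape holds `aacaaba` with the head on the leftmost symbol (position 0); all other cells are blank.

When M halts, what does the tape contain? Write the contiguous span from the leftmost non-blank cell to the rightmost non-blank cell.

state=P head=0 tape=_[a]acaaba   (P,a)→(Q,a,stay)
state=Q head=0 tape=_[a]acaaba   (Q,a)→(Q,_,stay)
state=Q head=0 tape=_[_]acaaba   (Q,_)→(P,b,left)
state=P head=-1 tape=[_]bacaaba   (P,_)→(R,b,stay)
state=R head=-1 tape=[b]bacaaba   (R,b)→(R,_,right)
state=R head=0 tape=_[b]acaaba   (R,b)→(R,_,right)
state=R head=1 tape=__[a]caaba   (R,a)→(R,b,right)
state=R head=2 tape=__b[c]aaba   (R,c)→(H,b,right)
state=H head=3 tape=__bb[a]aba
The non-blank tape span at halt is bbaaba.

bbaaba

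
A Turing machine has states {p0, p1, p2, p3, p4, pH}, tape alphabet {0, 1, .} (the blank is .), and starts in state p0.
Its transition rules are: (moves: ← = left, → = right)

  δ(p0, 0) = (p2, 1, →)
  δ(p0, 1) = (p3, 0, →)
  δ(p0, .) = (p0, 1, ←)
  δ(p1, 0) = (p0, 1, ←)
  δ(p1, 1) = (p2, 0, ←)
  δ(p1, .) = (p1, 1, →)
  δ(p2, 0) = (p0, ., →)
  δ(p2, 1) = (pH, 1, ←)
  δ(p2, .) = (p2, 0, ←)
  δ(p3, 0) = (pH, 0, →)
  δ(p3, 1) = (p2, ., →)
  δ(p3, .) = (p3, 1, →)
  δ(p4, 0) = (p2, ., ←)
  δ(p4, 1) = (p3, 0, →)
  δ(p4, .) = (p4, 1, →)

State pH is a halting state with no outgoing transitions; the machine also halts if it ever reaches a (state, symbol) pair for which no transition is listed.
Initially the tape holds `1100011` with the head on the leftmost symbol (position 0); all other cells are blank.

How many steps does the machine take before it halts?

p0 | [1]100011..   read 1 → write 0, move →, go to p3
p3 | 0[1]00011..   read 1 → write ., move →, go to p2
p2 | 0.[0]0011..   read 0 → write ., move →, go to p0
p0 | 0..[0]011..   read 0 → write 1, move →, go to p2
p2 | 0..1[0]11..   read 0 → write ., move →, go to p0
p0 | 0..1.[1]1..   read 1 → write 0, move →, go to p3
p3 | 0..1.0[1]..   read 1 → write ., move →, go to p2
p2 | 0..1.0.[.].   read . → write 0, move ←, go to p2
p2 | 0..1.0[.]0.   read . → write 0, move ←, go to p2
p2 | 0..1.[0]00.   read 0 → write ., move →, go to p0
p0 | 0..1..[0]0.   read 0 → write 1, move →, go to p2
p2 | 0..1..1[0].   read 0 → write ., move →, go to p0
p0 | 0..1..1.[.]   read . → write 1, move ←, go to p0
p0 | 0..1..1[.]1   read . → write 1, move ←, go to p0
p0 | 0..1..[1]11   read 1 → write 0, move →, go to p3
p3 | 0..1..0[1]1   read 1 → write ., move →, go to p2
p2 | 0..1..0.[1]   read 1 → write 1, move ←, go to pH
pH | 0..1..0[.]1
M halts after 17 transitions.

17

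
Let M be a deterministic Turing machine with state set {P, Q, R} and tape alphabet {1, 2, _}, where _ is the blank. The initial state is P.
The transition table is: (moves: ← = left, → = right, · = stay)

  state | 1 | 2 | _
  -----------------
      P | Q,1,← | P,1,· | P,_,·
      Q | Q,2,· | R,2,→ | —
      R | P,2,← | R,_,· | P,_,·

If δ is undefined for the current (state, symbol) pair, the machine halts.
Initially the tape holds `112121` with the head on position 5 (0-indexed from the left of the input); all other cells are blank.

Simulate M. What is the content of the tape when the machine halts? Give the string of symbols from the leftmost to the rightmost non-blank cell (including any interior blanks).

P | _11212[1]   read 1 → write 1, move ←, go to Q
Q | _1121[2]1   read 2 → write 2, move →, go to R
R | _11212[1]   read 1 → write 2, move ←, go to P
P | _1121[2]2   read 2 → write 1, move ·, go to P
P | _1121[1]2   read 1 → write 1, move ←, go to Q
Q | _112[1]12   read 1 → write 2, move ·, go to Q
Q | _112[2]12   read 2 → write 2, move →, go to R
R | _1122[1]2   read 1 → write 2, move ←, go to P
P | _112[2]22   read 2 → write 1, move ·, go to P
P | _112[1]22   read 1 → write 1, move ←, go to Q
Q | _11[2]122   read 2 → write 2, move →, go to R
R | _112[1]22   read 1 → write 2, move ←, go to P
P | _11[2]222   read 2 → write 1, move ·, go to P
P | _11[1]222   read 1 → write 1, move ←, go to Q
Q | _1[1]1222   read 1 → write 2, move ·, go to Q
Q | _1[2]1222   read 2 → write 2, move →, go to R
R | _12[1]222   read 1 → write 2, move ←, go to P
P | _1[2]2222   read 2 → write 1, move ·, go to P
P | _1[1]2222   read 1 → write 1, move ←, go to Q
Q | _[1]12222   read 1 → write 2, move ·, go to Q
Q | _[2]12222   read 2 → write 2, move →, go to R
R | _2[1]2222   read 1 → write 2, move ←, go to P
P | _[2]22222   read 2 → write 1, move ·, go to P
P | _[1]22222   read 1 → write 1, move ←, go to Q
Q | [_]122222
The non-blank tape span at halt is 122222.

122222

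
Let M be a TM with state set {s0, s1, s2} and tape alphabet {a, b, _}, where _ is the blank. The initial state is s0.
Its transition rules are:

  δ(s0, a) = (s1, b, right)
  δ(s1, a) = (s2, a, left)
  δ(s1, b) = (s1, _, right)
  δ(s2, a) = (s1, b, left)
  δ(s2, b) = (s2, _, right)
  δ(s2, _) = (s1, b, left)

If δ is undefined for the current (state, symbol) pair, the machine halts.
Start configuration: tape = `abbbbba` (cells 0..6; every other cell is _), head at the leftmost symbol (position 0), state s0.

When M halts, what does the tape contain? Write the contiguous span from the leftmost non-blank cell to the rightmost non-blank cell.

state=s0 head=0 tape=[a]bbbbba   (s0,a)→(s1,b,right)
state=s1 head=1 tape=b[b]bbbba   (s1,b)→(s1,_,right)
state=s1 head=2 tape=b_[b]bbba   (s1,b)→(s1,_,right)
state=s1 head=3 tape=b__[b]bba   (s1,b)→(s1,_,right)
state=s1 head=4 tape=b___[b]ba   (s1,b)→(s1,_,right)
state=s1 head=5 tape=b____[b]a   (s1,b)→(s1,_,right)
state=s1 head=6 tape=b_____[a]   (s1,a)→(s2,a,left)
state=s2 head=5 tape=b____[_]a   (s2,_)→(s1,b,left)
state=s1 head=4 tape=b___[_]ba
The non-blank tape span at halt is b____ba.

b____ba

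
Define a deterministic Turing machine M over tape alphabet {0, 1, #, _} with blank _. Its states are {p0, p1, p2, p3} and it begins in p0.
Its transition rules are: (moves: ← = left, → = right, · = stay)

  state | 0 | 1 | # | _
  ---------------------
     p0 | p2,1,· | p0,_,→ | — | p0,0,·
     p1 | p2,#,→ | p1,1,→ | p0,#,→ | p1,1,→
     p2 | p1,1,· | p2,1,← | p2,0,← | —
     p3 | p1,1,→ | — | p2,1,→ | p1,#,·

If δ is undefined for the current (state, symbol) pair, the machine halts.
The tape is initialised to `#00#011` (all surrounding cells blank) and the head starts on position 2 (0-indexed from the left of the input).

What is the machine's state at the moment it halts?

p2

p0 | _#0[0]#011   read 0 → write 1, move ·, go to p2
p2 | _#0[1]#011   read 1 → write 1, move ←, go to p2
p2 | _#[0]1#011   read 0 → write 1, move ·, go to p1
p1 | _#[1]1#011   read 1 → write 1, move →, go to p1
p1 | _#1[1]#011   read 1 → write 1, move →, go to p1
p1 | _#11[#]011   read # → write #, move →, go to p0
p0 | _#11#[0]11   read 0 → write 1, move ·, go to p2
p2 | _#11#[1]11   read 1 → write 1, move ←, go to p2
p2 | _#11[#]111   read # → write 0, move ←, go to p2
p2 | _#1[1]0111   read 1 → write 1, move ←, go to p2
p2 | _#[1]10111   read 1 → write 1, move ←, go to p2
p2 | _[#]110111   read # → write 0, move ←, go to p2
p2 | [_]0110111
No transition is defined for (p2, _); M halts in state p2.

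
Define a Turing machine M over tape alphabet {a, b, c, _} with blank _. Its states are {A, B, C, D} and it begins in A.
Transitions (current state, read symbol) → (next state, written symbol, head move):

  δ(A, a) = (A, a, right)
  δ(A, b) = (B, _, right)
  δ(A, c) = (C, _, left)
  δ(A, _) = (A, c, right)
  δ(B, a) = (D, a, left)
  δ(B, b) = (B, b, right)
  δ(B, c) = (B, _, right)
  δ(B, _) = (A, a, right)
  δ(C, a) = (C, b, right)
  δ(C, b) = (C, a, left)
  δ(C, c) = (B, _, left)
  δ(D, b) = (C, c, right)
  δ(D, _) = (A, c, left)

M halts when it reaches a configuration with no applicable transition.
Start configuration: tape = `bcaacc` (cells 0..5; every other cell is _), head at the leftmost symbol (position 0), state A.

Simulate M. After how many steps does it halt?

A | _[b]caacc   read b → write _, move right, go to B
B | __[c]aacc   read c → write _, move right, go to B
B | ___[a]acc   read a → write a, move left, go to D
D | __[_]aacc   read _ → write c, move left, go to A
A | _[_]caacc   read _ → write c, move right, go to A
A | _c[c]aacc   read c → write _, move left, go to C
C | _[c]_aacc   read c → write _, move left, go to B
B | [_]__aacc   read _ → write a, move right, go to A
A | a[_]_aacc   read _ → write c, move right, go to A
A | ac[_]aacc   read _ → write c, move right, go to A
A | acc[a]acc   read a → write a, move right, go to A
A | acca[a]cc   read a → write a, move right, go to A
A | accaa[c]c   read c → write _, move left, go to C
C | acca[a]_c   read a → write b, move right, go to C
C | accab[_]c
M halts after 14 transitions.

14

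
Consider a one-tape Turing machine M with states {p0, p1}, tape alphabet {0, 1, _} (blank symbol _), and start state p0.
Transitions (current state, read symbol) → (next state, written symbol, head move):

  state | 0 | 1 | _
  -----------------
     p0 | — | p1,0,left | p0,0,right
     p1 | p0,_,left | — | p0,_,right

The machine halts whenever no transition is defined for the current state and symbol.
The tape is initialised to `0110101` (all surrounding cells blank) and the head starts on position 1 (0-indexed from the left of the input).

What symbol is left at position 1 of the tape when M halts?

state=p0 head=1 tape=_0[1]10101   (p0,1)→(p1,0,left)
state=p1 head=0 tape=_[0]010101   (p1,0)→(p0,_,left)
state=p0 head=-1 tape=[_]_010101   (p0,_)→(p0,0,right)
state=p0 head=0 tape=0[_]010101   (p0,_)→(p0,0,right)
state=p0 head=1 tape=00[0]10101
Cell 1 holds 0 when M halts.

0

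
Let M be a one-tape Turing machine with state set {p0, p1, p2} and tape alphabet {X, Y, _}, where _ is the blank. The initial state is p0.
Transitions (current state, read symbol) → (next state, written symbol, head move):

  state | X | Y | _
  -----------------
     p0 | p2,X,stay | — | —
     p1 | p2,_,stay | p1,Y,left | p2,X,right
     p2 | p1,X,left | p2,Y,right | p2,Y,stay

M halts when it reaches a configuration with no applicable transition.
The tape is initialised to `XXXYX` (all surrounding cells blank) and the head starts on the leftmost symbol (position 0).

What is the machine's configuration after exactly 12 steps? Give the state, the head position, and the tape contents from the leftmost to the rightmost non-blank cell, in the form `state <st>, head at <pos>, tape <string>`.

state p1, head at -1, tape XYXXXYX

p0 | __[X]XXYX   read X → write X, move stay, go to p2
p2 | __[X]XXYX   read X → write X, move left, go to p1
p1 | _[_]XXXYX   read _ → write X, move right, go to p2
p2 | _X[X]XXYX   read X → write X, move left, go to p1
p1 | _[X]XXXYX   read X → write _, move stay, go to p2
p2 | _[_]XXXYX   read _ → write Y, move stay, go to p2
p2 | _[Y]XXXYX   read Y → write Y, move right, go to p2
p2 | _Y[X]XXYX   read X → write X, move left, go to p1
p1 | _[Y]XXXYX   read Y → write Y, move left, go to p1
p1 | [_]YXXXYX   read _ → write X, move right, go to p2
p2 | X[Y]XXXYX   read Y → write Y, move right, go to p2
p2 | XY[X]XXYX   read X → write X, move left, go to p1
p1 | X[Y]XXXYX
After 12 steps: state p1, head at -1, tape XYXXXYX.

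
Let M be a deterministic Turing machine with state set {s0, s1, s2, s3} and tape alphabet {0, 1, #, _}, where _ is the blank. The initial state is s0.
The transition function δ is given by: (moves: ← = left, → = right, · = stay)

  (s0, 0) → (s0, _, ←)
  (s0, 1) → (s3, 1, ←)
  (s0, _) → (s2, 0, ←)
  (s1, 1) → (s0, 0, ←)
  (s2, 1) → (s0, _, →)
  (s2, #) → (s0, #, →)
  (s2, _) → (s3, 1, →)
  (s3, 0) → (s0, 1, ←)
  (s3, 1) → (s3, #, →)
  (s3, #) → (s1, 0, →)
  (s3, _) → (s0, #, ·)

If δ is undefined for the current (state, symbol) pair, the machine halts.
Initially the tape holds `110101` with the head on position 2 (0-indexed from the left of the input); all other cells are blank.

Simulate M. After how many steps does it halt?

5

s0 | 11[0]101   read 0 → write _, move ←, go to s0
s0 | 1[1]_101   read 1 → write 1, move ←, go to s3
s3 | [1]1_101   read 1 → write #, move →, go to s3
s3 | #[1]_101   read 1 → write #, move →, go to s3
s3 | ##[_]101   read _ → write #, move ·, go to s0
s0 | ##[#]101
M halts after 5 transitions.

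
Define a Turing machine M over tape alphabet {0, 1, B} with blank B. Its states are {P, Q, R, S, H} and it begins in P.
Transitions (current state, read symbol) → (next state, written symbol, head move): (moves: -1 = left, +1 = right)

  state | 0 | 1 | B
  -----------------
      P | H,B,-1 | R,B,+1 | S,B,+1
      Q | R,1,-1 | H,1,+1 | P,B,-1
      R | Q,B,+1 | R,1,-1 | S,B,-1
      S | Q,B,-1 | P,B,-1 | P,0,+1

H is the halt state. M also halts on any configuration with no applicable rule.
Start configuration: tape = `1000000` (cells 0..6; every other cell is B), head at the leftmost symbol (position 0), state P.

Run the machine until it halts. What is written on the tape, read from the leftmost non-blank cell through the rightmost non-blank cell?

state=P head=0 tape=[1]000000   (P,1)→(R,B,+1)
state=R head=1 tape=B[0]00000   (R,0)→(Q,B,+1)
state=Q head=2 tape=BB[0]0000   (Q,0)→(R,1,-1)
state=R head=1 tape=B[B]10000   (R,B)→(S,B,-1)
state=S head=0 tape=[B]B10000   (S,B)→(P,0,+1)
state=P head=1 tape=0[B]10000   (P,B)→(S,B,+1)
state=S head=2 tape=0B[1]0000   (S,1)→(P,B,-1)
state=P head=1 tape=0[B]B0000   (P,B)→(S,B,+1)
state=S head=2 tape=0B[B]0000   (S,B)→(P,0,+1)
state=P head=3 tape=0B0[0]000   (P,0)→(H,B,-1)
state=H head=2 tape=0B[0]B000
The non-blank tape span at halt is 0B0B000.

0B0B000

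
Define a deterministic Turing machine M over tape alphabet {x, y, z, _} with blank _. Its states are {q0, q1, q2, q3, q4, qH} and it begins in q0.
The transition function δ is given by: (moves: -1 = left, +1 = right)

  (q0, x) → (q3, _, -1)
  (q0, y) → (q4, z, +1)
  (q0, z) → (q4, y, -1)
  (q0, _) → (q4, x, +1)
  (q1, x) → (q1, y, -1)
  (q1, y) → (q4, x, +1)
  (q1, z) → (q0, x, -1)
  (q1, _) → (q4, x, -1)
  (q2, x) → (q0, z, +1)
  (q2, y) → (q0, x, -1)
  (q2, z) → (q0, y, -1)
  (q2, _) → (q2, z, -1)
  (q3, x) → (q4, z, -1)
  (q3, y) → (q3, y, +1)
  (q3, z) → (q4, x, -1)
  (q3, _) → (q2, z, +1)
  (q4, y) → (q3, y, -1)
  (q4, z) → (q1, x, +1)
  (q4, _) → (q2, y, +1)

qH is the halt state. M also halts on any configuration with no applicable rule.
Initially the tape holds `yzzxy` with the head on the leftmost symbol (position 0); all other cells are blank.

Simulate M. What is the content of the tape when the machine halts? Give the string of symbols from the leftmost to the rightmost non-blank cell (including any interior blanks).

yzxxxy

state=q0 head=0 tape=_[y]zzxy   (q0,y)→(q4,z,+1)
state=q4 head=1 tape=_z[z]zxy   (q4,z)→(q1,x,+1)
state=q1 head=2 tape=_zx[z]xy   (q1,z)→(q0,x,-1)
state=q0 head=1 tape=_z[x]xxy   (q0,x)→(q3,_,-1)
state=q3 head=0 tape=_[z]_xxy   (q3,z)→(q4,x,-1)
state=q4 head=-1 tape=[_]x_xxy   (q4,_)→(q2,y,+1)
state=q2 head=0 tape=y[x]_xxy   (q2,x)→(q0,z,+1)
state=q0 head=1 tape=yz[_]xxy   (q0,_)→(q4,x,+1)
state=q4 head=2 tape=yzx[x]xy
The non-blank tape span at halt is yzxxxy.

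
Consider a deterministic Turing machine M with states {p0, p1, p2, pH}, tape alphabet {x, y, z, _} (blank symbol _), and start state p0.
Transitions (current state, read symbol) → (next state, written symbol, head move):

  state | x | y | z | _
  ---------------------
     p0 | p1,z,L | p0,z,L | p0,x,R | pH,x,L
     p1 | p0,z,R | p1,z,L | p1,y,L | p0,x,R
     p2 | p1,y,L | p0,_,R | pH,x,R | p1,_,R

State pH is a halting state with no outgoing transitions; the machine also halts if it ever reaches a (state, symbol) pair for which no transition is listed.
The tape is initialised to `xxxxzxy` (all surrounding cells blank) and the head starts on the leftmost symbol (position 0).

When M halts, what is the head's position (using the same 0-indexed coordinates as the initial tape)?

p0 | _[x]xxxzxy_   read x → write z, move L, go to p1
p1 | [_]zxxxzxy_   read _ → write x, move R, go to p0
p0 | x[z]xxxzxy_   read z → write x, move R, go to p0
p0 | xx[x]xxzxy_   read x → write z, move L, go to p1
p1 | x[x]zxxzxy_   read x → write z, move R, go to p0
p0 | xz[z]xxzxy_   read z → write x, move R, go to p0
p0 | xzx[x]xzxy_   read x → write z, move L, go to p1
p1 | xz[x]zxzxy_   read x → write z, move R, go to p0
p0 | xzz[z]xzxy_   read z → write x, move R, go to p0
p0 | xzzx[x]zxy_   read x → write z, move L, go to p1
p1 | xzz[x]zzxy_   read x → write z, move R, go to p0
p0 | xzzz[z]zxy_   read z → write x, move R, go to p0
p0 | xzzzx[z]xy_   read z → write x, move R, go to p0
p0 | xzzzxx[x]y_   read x → write z, move L, go to p1
p1 | xzzzx[x]zy_   read x → write z, move R, go to p0
p0 | xzzzxz[z]y_   read z → write x, move R, go to p0
p0 | xzzzxzx[y]_   read y → write z, move L, go to p0
p0 | xzzzxz[x]z_   read x → write z, move L, go to p1
p1 | xzzzx[z]zz_   read z → write y, move L, go to p1
p1 | xzzz[x]yzz_   read x → write z, move R, go to p0
p0 | xzzzz[y]zz_   read y → write z, move L, go to p0
p0 | xzzz[z]zzz_   read z → write x, move R, go to p0
p0 | xzzzx[z]zz_   read z → write x, move R, go to p0
p0 | xzzzxx[z]z_   read z → write x, move R, go to p0
p0 | xzzzxxx[z]_   read z → write x, move R, go to p0
p0 | xzzzxxxx[_]   read _ → write x, move L, go to pH
pH | xzzzxxx[x]x
At halt the head is at cell 6.

6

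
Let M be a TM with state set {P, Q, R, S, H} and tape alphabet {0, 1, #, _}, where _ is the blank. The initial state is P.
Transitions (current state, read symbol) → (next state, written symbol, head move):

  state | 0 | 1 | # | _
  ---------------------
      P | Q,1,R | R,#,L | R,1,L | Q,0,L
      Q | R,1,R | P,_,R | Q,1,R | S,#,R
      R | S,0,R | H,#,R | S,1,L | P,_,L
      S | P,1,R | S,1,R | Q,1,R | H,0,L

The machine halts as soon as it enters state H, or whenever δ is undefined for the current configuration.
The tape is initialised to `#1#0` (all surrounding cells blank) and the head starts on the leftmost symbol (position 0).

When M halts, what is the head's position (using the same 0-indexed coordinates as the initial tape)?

P | ______[#]1#0   read # → write 1, move L, go to R
R | _____[_]11#0   read _ → write _, move L, go to P
P | ____[_]_11#0   read _ → write 0, move L, go to Q
Q | ___[_]0_11#0   read _ → write #, move R, go to S
S | ___#[0]_11#0   read 0 → write 1, move R, go to P
P | ___#1[_]11#0   read _ → write 0, move L, go to Q
Q | ___#[1]011#0   read 1 → write _, move R, go to P
P | ___#_[0]11#0   read 0 → write 1, move R, go to Q
Q | ___#_1[1]1#0   read 1 → write _, move R, go to P
P | ___#_1_[1]#0   read 1 → write #, move L, go to R
R | ___#_1[_]##0   read _ → write _, move L, go to P
P | ___#_[1]_##0   read 1 → write #, move L, go to R
R | ___#[_]#_##0   read _ → write _, move L, go to P
P | ___[#]_#_##0   read # → write 1, move L, go to R
R | __[_]1_#_##0   read _ → write _, move L, go to P
P | _[_]_1_#_##0   read _ → write 0, move L, go to Q
Q | [_]0_1_#_##0   read _ → write #, move R, go to S
S | #[0]_1_#_##0   read 0 → write 1, move R, go to P
P | #1[_]1_#_##0   read _ → write 0, move L, go to Q
Q | #[1]01_#_##0   read 1 → write _, move R, go to P
P | #_[0]1_#_##0   read 0 → write 1, move R, go to Q
Q | #_1[1]_#_##0   read 1 → write _, move R, go to P
P | #_1_[_]#_##0   read _ → write 0, move L, go to Q
Q | #_1[_]0#_##0   read _ → write #, move R, go to S
S | #_1#[0]#_##0   read 0 → write 1, move R, go to P
P | #_1#1[#]_##0   read # → write 1, move L, go to R
R | #_1#[1]1_##0   read 1 → write #, move R, go to H
H | #_1##[1]_##0
At halt the head is at cell -1.

-1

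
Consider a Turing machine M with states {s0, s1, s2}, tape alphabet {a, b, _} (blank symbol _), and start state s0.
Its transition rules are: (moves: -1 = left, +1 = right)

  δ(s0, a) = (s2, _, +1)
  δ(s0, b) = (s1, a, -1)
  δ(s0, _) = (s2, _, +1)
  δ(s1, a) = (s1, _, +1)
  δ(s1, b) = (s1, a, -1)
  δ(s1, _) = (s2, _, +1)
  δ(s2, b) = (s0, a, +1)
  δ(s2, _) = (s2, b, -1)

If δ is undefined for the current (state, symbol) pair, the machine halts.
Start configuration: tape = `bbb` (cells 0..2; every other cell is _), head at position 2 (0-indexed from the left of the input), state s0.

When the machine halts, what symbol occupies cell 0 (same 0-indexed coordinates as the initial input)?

s0 | _bb[b]   read b → write a, move -1, go to s1
s1 | _b[b]a   read b → write a, move -1, go to s1
s1 | _[b]aa   read b → write a, move -1, go to s1
s1 | [_]aaa   read _ → write _, move +1, go to s2
s2 | _[a]aa
Cell 0 holds a when M halts.

a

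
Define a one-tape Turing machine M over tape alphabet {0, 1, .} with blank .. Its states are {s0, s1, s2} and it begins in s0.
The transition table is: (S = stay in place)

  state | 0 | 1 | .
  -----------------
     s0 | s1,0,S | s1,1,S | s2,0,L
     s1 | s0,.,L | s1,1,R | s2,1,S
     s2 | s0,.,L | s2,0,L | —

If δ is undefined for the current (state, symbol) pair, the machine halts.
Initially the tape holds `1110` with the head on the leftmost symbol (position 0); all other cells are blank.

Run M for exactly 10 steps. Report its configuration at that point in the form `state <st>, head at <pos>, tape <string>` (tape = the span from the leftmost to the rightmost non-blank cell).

s0 | [1]110   read 1 → write 1, move S, go to s1
s1 | [1]110   read 1 → write 1, move R, go to s1
s1 | 1[1]10   read 1 → write 1, move R, go to s1
s1 | 11[1]0   read 1 → write 1, move R, go to s1
s1 | 111[0]   read 0 → write ., move L, go to s0
s0 | 11[1].   read 1 → write 1, move S, go to s1
s1 | 11[1].   read 1 → write 1, move R, go to s1
s1 | 111[.]   read . → write 1, move S, go to s2
s2 | 111[1]   read 1 → write 0, move L, go to s2
s2 | 11[1]0   read 1 → write 0, move L, go to s2
s2 | 1[1]00
After 10 steps: state s2, head at 1, tape 1100.

state s2, head at 1, tape 1100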